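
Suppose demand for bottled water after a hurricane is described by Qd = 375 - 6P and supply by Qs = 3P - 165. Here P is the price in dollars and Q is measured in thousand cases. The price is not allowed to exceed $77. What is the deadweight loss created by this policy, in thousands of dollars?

0

Equilibrium: 375 - 6P = 3P - 165, so 540 = 9P and P* = 60, Q* = 15.
Since 77 is above P* = 60, the ceiling does not bind and the free-market outcome prevails.
Since the control does not bind, no trades are prevented and deadweight loss is zero.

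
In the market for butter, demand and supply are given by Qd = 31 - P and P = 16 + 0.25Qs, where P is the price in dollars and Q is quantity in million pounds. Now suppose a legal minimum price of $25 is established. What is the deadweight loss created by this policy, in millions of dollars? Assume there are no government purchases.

Rearranging supply gives Qs = 4P - 64. Equilibrium: 31 - P = 4P - 64, so 95 = 5P and P* = 19, Q* = 12.
Since 25 > 19, the floor is binding.
At P = 25: Qd = 31 - 25 = 6 and Qs = 4·25 - 64 = 36.
Quantity traded falls to 6. At Q = 6 the demand price is 31 - 6 = 25 and the supply price is (64 + 6)/4 = 17.5.
Deadweight loss = ½ · (25 - 17.5) · (12 - 6) = ½ · 7.5 · 6 = 22.5.

22.5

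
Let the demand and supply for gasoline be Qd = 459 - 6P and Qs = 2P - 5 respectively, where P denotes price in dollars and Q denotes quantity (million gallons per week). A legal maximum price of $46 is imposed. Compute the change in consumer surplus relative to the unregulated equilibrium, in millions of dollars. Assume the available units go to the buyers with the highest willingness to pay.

996

Without the control the market clears where 459 - 6P = 2P - 5, i.e. P* = 58 and Q* = 111.
Since 46 < 58, the ceiling is binding.
At P = 46: Qd = 459 - 6·46 = 183 and Qs = 2·46 - 5 = 87.
Consumer surplus without the control is ½ · (76.5 - 58) · 111 = 1026.75.
With the ceiling, 87 units are sold at 46 (assume they go to the highest-value buyers). The demand price at Q = 87 is 62, so CS = ½ · [(76.5 - 46) + (62 - 46)] · 87 = 2022.75.
Change in consumer surplus = 2022.75 - 1026.75 = 996.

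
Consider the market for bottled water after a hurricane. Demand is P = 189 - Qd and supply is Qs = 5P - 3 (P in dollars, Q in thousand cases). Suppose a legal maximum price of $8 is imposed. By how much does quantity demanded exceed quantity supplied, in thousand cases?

Rearranging demand gives Qd = 189 - P. Without the control the market clears where 189 - P = 5P - 3, i.e. P* = 32 and Q* = 157.
The ceiling of 8 is below the equilibrium price 32, so it binds.
At P = 8: Qd = 189 - 8 = 181 and Qs = 5·8 - 3 = 37.
Shortage = Qd - Qs = 181 - 37 = 144.

144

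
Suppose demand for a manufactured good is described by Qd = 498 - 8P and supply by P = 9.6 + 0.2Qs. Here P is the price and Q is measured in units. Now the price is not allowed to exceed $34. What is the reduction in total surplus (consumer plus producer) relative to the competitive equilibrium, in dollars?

Rearranging supply gives Qs = 5P - 48. Setting quantity demanded equal to quantity supplied, 498 - 8P = 5P - 48, gives P* = 42 and Q* = 162.
Since 34 < 42, the ceiling is binding.
At P = 34: Qd = 498 - 8·34 = 226 and Qs = 5·34 - 48 = 122.
Quantity traded falls to 122. At Q = 122 the demand price is (498 - 122)/8 = 47 and the supply price is (48 + 122)/5 = 34.
Deadweight loss = ½ · (47 - 34) · (162 - 122) = ½ · 13 · 40 = 260.

260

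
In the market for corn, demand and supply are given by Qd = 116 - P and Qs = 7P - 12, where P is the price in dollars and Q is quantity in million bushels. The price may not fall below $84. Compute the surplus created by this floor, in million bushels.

Equilibrium: 116 - P = 7P - 12, so 128 = 8P and P* = 16, Q* = 100.
The floor of 84 is above the equilibrium price 16, so it binds.
At P = 84: Qd = 116 - 84 = 32 and Qs = 7·84 - 12 = 576.
Surplus = Qs - Qd = 576 - 32 = 544.

544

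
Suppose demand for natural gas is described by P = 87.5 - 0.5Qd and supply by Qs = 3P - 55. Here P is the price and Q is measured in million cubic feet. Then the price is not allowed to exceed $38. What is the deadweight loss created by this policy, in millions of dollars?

Rearranging demand gives Qd = 175 - 2P. Equilibrium: 175 - 2P = 3P - 55, so 230 = 5P and P* = 46, Q* = 83.
Because the ceiling (38) lies below the market-clearing price, it is binding.
At P = 38: Qd = 175 - 2·38 = 99 and Qs = 3·38 - 55 = 59.
Quantity traded falls to 59. At Q = 59 the demand price is (175 - 59)/2 = 58 and the supply price is (55 + 59)/3 = 38.
Deadweight loss = ½ · (58 - 38) · (83 - 59) = ½ · 20 · 24 = 240.

240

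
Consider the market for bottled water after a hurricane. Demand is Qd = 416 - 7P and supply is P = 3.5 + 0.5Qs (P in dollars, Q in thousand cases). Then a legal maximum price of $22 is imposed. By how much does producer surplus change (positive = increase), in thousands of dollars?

Rearranging supply gives Qs = 2P - 7. Setting quantity demanded equal to quantity supplied, 416 - 7P = 2P - 7, gives P* = 47 and Q* = 87.
The ceiling of 22 is below the equilibrium price 47, so it binds.
At P = 22: Qd = 416 - 7·22 = 262 and Qs = 2·22 - 7 = 37.
Producer surplus without the control is ½ · (47 - 3.5) · 87 = 1892.25.
With the ceiling, producers sell 37 units at 22, so PS = ½ · (22 - 3.5) · 37 = 342.25.
Change in producer surplus = 342.25 - 1892.25 = -1550.

-1550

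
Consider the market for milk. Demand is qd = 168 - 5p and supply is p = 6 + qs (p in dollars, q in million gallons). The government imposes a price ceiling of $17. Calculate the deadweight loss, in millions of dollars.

86.4

Rearranging supply gives qs = p - 6. Without the control the market clears where 168 - 5p = p - 6, i.e. p* = 29 and q* = 23.
Since 17 < 29, the ceiling is binding.
At p = 17: qd = 168 - 5·17 = 83 and qs = 17 - 6 = 11.
Quantity traded falls to 11. At q = 11 the demand price is (168 - 11)/5 = 31.4 and the supply price is 6 + 11 = 17.
Deadweight loss = ½ · (31.4 - 17) · (23 - 11) = ½ · 14.4 · 12 = 86.4.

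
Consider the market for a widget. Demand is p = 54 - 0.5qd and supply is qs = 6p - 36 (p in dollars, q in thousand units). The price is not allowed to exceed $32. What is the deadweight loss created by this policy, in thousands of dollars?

Rearranging demand gives qd = 108 - 2p. Setting quantity demanded equal to quantity supplied, 108 - 2p = 6p - 36, gives p* = 18 and q* = 72.
Since 32 is above p* = 18, the ceiling does not bind and the free-market outcome prevails.
Since the control does not bind, no trades are prevented and deadweight loss is zero.

0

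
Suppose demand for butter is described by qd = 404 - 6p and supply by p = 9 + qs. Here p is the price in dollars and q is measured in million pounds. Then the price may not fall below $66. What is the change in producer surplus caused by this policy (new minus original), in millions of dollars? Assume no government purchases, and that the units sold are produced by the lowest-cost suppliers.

Rearranging supply gives qs = p - 9. In a free market, 404 - 6p = p - 9 gives the equilibrium p* = 59, q* = 50.
Since 66 > 59, the floor is binding.
At p = 66: qd = 404 - 6·66 = 8 and qs = 66 - 9 = 57.
Producer surplus without the control is ½ · (59 - 9) · 50 = 1250.
With the floor, 8 units are sold at 66. The supply price at q = 8 is 17, so PS = ½ · [(66 - 9) + (66 - 17)] · 8 = 424.
Change in producer surplus = 424 - 1250 = -826.

-826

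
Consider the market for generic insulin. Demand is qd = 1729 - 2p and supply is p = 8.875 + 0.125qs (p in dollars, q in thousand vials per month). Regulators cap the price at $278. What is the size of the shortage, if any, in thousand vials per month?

Rearranging supply gives qs = 8p - 71. Setting quantity demanded equal to quantity supplied, 1729 - 2p = 8p - 71, gives p* = 180 and q* = 1369.
The ceiling of 278 is above the equilibrium price 180, so it is not binding; the market clears at p* = 180, q* = 1369.
Since the control does not bind, there is no shortage.

0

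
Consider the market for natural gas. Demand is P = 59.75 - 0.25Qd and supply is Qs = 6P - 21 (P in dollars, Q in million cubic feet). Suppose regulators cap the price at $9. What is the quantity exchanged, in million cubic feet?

33

Rearranging demand gives Qd = 239 - 4P. Equilibrium: 239 - 4P = 6P - 21, so 260 = 10P and P* = 26, Q* = 135.
Because the ceiling (9) lies below the market-clearing price, it is binding.
At P = 9: Qd = 239 - 4·9 = 203 and Qs = 6·9 - 21 = 33.
The quantity actually transacted is the short side, supply: 33.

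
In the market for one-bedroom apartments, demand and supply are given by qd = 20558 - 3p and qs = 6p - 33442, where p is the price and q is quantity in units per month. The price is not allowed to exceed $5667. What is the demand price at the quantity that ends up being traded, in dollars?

Without the control the market clears where 20558 - 3p = 6p - 33442, i.e. p* = 6000 and q* = 2558.
Since 5667 < 6000, the ceiling is binding.
At p = 5667: qd = 20558 - 3·5667 = 3557 and qs = 6·5667 - 33442 = 560.
Only 560 units reach the market. On the demand curve, the marginal buyer's willingness to pay at q = 560 is (20558 - 560)/3 = 6666.

6666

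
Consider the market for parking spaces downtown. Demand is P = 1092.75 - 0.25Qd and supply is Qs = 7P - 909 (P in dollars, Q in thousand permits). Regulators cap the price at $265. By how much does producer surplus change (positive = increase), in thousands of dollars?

Rearranging demand gives Qd = 4371 - 4P. Without the control the market clears where 4371 - 4P = 7P - 909, i.e. P* = 480 and Q* = 2451.
The ceiling of 265 is below the equilibrium price 480, so it binds.
At P = 265: Qd = 4371 - 4·265 = 3311 and Qs = 7·265 - 909 = 946.
Producer surplus without the control is ½ · (480 - 909/7) · 2451 = 6007401/14.
With the ceiling, producers sell 946 units at 265, so PS = ½ · (265 - 909/7) · 946 = 447458/7.
Change in producer surplus = 447458/7 - 6007401/14 = -365177.5.

-365177.5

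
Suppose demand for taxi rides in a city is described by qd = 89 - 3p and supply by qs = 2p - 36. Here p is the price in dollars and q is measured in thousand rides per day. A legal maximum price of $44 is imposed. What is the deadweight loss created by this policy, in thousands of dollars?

Setting quantity demanded equal to quantity supplied, 89 - 3p = 2p - 36, gives p* = 25 and q* = 14.
Since 44 is above p* = 25, the ceiling does not bind and the free-market outcome prevails.
Since the control does not bind, no trades are prevented and deadweight loss is zero.

0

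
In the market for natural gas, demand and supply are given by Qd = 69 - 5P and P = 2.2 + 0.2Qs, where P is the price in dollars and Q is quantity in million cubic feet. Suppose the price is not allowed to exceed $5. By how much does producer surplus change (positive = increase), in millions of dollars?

Rearranging supply gives Qs = 5P - 11. In a free market, 69 - 5P = 5P - 11 gives the equilibrium P* = 8, Q* = 29.
The ceiling of 5 is below the equilibrium price 8, so it binds.
At P = 5: Qd = 69 - 5·5 = 44 and Qs = 5·5 - 11 = 14.
Producer surplus without the control is ½ · (8 - 2.2) · 29 = 84.1.
With the ceiling, producers sell 14 units at 5, so PS = ½ · (5 - 2.2) · 14 = 19.6.
Change in producer surplus = 19.6 - 84.1 = -64.5.

-64.5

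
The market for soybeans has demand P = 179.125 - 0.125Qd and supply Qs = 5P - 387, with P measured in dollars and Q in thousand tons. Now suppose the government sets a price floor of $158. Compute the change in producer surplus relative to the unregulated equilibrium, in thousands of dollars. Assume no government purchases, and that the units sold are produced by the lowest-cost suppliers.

Rearranging demand gives Qd = 1433 - 8P. Without the control the market clears where 1433 - 8P = 5P - 387, i.e. P* = 140 and Q* = 313.
Because the floor (158) lies above the market-clearing price, it is binding.
At P = 158: Qd = 1433 - 8·158 = 169 and Qs = 5·158 - 387 = 403.
Producer surplus without the control is ½ · (140 - 77.4) · 313 = 9796.9.
With the floor, 169 units are sold at 158. The supply price at Q = 169 is 111.2, so PS = ½ · [(158 - 77.4) + (158 - 111.2)] · 169 = 10765.3.
Change in producer surplus = 10765.3 - 9796.9 = 968.4.

968.4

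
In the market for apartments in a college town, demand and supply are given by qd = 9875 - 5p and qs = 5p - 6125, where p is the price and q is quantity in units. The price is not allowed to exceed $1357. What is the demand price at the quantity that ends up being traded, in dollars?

Equilibrium: 9875 - 5p = 5p - 6125, so 16000 = 10p and p* = 1600, q* = 1875.
The ceiling of 1357 is below the equilibrium price 1600, so it binds.
At p = 1357: qd = 9875 - 5·1357 = 3090 and qs = 5·1357 - 6125 = 660.
Only 660 units reach the market. On the demand curve, the marginal buyer's willingness to pay at q = 660 is (9875 - 660)/5 = 1843.

1843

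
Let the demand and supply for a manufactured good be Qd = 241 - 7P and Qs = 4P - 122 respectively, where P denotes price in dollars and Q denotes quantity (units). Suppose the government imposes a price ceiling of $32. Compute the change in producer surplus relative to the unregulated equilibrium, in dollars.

-8

In a free market, 241 - 7P = 4P - 122 gives the equilibrium P* = 33, Q* = 10.
Since 32 < 33, the ceiling is binding.
At P = 32: Qd = 241 - 7·32 = 17 and Qs = 4·32 - 122 = 6.
Producer surplus without the control is ½ · (33 - 30.5) · 10 = 12.5.
With the ceiling, producers sell 6 units at 32, so PS = ½ · (32 - 30.5) · 6 = 4.5.
Change in producer surplus = 4.5 - 12.5 = -8.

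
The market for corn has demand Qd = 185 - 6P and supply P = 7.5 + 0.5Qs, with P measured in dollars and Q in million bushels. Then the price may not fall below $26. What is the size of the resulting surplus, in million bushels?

Rearranging supply gives Qs = 2P - 15. Setting quantity demanded equal to quantity supplied, 185 - 6P = 2P - 15, gives P* = 25 and Q* = 35.
The floor of 26 is above the equilibrium price 25, so it binds.
At P = 26: Qd = 185 - 6·26 = 29 and Qs = 2·26 - 15 = 37.
Surplus = Qs - Qd = 37 - 29 = 8.

8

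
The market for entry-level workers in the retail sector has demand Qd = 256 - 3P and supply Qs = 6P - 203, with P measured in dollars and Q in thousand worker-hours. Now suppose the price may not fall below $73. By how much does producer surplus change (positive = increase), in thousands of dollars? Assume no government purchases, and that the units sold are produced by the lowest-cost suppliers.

In a free market, 256 - 3P = 6P - 203 gives the equilibrium P* = 51, Q* = 103.
The floor of 73 is above the equilibrium price 51, so it binds.
At P = 73: Qd = 256 - 3·73 = 37 and Qs = 6·73 - 203 = 235.
Producer surplus without the control is ½ · (51 - 203/6) · 103 = 10609/12.
With the floor, 37 units are sold at 73. The supply price at Q = 37 is 40, so PS = ½ · [(73 - 203/6) + (73 - 40)] · 37 = 16021/12.
Change in producer surplus = 16021/12 - 10609/12 = 451.

451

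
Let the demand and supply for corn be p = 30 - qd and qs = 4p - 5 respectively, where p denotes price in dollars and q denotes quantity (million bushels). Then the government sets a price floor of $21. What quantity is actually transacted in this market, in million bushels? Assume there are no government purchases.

9

Rearranging demand gives qd = 30 - p. Without the control the market clears where 30 - p = 4p - 5, i.e. p* = 7 and q* = 23.
The floor of 21 is above the equilibrium price 7, so it binds.
At p = 21: qd = 30 - 21 = 9 and qs = 4·21 - 5 = 79.
The quantity actually transacted is the short side, demand: 9.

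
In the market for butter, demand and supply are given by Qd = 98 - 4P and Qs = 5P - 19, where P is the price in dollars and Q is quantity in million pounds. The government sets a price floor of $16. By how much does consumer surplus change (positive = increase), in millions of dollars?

-120

Setting quantity demanded equal to quantity supplied, 98 - 4P = 5P - 19, gives P* = 13 and Q* = 46.
Because the floor (16) lies above the market-clearing price, it is binding.
At P = 16: Qd = 98 - 4·16 = 34 and Qs = 5·16 - 19 = 61.
Consumer surplus without the control is ½ · (24.5 - 13) · 46 = 264.5.
With the floor, consumers buy 34 units at 16, so CS = ½ · (24.5 - 16) · 34 = 144.5.
Change in consumer surplus = 144.5 - 264.5 = -120.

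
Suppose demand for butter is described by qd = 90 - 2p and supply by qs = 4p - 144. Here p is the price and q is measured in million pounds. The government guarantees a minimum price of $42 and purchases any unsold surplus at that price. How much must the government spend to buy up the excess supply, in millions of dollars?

Without the control the market clears where 90 - 2p = 4p - 144, i.e. p* = 39 and q* = 12.
Since 42 > 39, the floor is binding.
At p = 42: qd = 90 - 2·42 = 6 and qs = 4·42 - 144 = 24.
Surplus = qs - qd = 18.
Government expenditure = surplus × support price = 18 × 42 = 756.

756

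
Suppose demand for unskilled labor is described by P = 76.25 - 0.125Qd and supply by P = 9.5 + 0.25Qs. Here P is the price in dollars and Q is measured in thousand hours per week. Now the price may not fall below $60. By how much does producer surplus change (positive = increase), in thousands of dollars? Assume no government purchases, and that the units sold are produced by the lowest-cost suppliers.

492

Rearranging demand gives Qd = 610 - 8P; rearranging supply gives Qs = 4P - 38. Without the control the market clears where 610 - 8P = 4P - 38, i.e. P* = 54 and Q* = 178.
Since 60 > 54, the floor is binding.
At P = 60: Qd = 610 - 8·60 = 130 and Qs = 4·60 - 38 = 202.
Producer surplus without the control is ½ · (54 - 9.5) · 178 = 3960.5.
With the floor, 130 units are sold at 60. The supply price at Q = 130 is 42, so PS = ½ · [(60 - 9.5) + (60 - 42)] · 130 = 4452.5.
Change in producer surplus = 4452.5 - 3960.5 = 492.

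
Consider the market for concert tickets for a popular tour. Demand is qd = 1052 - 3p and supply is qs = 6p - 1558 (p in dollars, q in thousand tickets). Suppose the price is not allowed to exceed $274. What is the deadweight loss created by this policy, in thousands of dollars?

2304

Setting quantity demanded equal to quantity supplied, 1052 - 3p = 6p - 1558, gives p* = 290 and q* = 182.
Because the ceiling (274) lies below the market-clearing price, it is binding.
At p = 274: qd = 1052 - 3·274 = 230 and qs = 6·274 - 1558 = 86.
Quantity traded falls to 86. At q = 86 the demand price is (1052 - 86)/3 = 322 and the supply price is (1558 + 86)/6 = 274.
Deadweight loss = ½ · (322 - 274) · (182 - 86) = ½ · 48 · 96 = 2304.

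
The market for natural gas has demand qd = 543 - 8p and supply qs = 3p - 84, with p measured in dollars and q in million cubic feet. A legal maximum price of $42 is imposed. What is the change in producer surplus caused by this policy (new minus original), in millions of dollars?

-967.5

Without the control the market clears where 543 - 8p = 3p - 84, i.e. p* = 57 and q* = 87.
The ceiling of 42 is below the equilibrium price 57, so it binds.
At p = 42: qd = 543 - 8·42 = 207 and qs = 3·42 - 84 = 42.
Producer surplus without the control is ½ · (57 - 28) · 87 = 1261.5.
With the ceiling, producers sell 42 units at 42, so PS = ½ · (42 - 28) · 42 = 294.
Change in producer surplus = 294 - 1261.5 = -967.5.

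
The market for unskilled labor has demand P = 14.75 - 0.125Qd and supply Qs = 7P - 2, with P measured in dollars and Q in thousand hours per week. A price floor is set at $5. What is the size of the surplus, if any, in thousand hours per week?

0

Rearranging demand gives Qd = 118 - 8P. Setting quantity demanded equal to quantity supplied, 118 - 8P = 7P - 2, gives P* = 8 and Q* = 54.
Since 5 is below P* = 8, the floor does not bind and the free-market outcome prevails.
Since the control does not bind, there is no surplus.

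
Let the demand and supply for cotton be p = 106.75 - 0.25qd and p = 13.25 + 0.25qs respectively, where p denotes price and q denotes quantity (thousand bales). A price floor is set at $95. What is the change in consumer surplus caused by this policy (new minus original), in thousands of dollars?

Rearranging demand gives qd = 427 - 4p; rearranging supply gives qs = 4p - 53. In a free market, 427 - 4p = 4p - 53 gives the equilibrium p* = 60, q* = 187.
Since 95 > 60, the floor is binding.
At p = 95: qd = 427 - 4·95 = 47 and qs = 4·95 - 53 = 327.
Consumer surplus without the control is ½ · (106.75 - 60) · 187 = 4371.125.
With the floor, consumers buy 47 units at 95, so CS = ½ · (106.75 - 95) · 47 = 276.125.
Change in consumer surplus = 276.125 - 4371.125 = -4095.

-4095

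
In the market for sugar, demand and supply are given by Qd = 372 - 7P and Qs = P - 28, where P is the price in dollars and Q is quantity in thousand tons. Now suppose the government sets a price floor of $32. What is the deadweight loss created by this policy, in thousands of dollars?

0

Equilibrium: 372 - 7P = P - 28, so 400 = 8P and P* = 50, Q* = 22.
The floor of 32 is below the equilibrium price 50, so it is not binding; the market clears at P* = 50, Q* = 22.
Since the control does not bind, no trades are prevented and deadweight loss is zero.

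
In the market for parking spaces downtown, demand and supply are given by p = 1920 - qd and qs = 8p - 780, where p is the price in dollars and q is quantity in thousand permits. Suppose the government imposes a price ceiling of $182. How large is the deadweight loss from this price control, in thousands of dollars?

501264

Rearranging demand gives qd = 1920 - p. Without the control the market clears where 1920 - p = 8p - 780, i.e. p* = 300 and q* = 1620.
Because the ceiling (182) lies below the market-clearing price, it is binding.
At p = 182: qd = 1920 - 182 = 1738 and qs = 8·182 - 780 = 676.
Quantity traded falls to 676. At q = 676 the demand price is 1920 - 676 = 1244 and the supply price is (780 + 676)/8 = 182.
Deadweight loss = ½ · (1244 - 182) · (1620 - 676) = ½ · 1062 · 944 = 501264.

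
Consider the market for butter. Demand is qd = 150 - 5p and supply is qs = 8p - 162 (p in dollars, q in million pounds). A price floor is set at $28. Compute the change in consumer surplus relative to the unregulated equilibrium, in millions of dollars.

In a free market, 150 - 5p = 8p - 162 gives the equilibrium p* = 24, q* = 30.
Because the floor (28) lies above the market-clearing price, it is binding.
At p = 28: qd = 150 - 5·28 = 10 and qs = 8·28 - 162 = 62.
Consumer surplus without the control is ½ · (30 - 24) · 30 = 90.
With the floor, consumers buy 10 units at 28, so CS = ½ · (30 - 28) · 10 = 10.
Change in consumer surplus = 10 - 90 = -80.

-80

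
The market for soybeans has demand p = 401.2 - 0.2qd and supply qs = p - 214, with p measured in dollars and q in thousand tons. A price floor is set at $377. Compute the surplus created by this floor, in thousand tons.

42

Rearranging demand gives qd = 2006 - 5p. Setting quantity demanded equal to quantity supplied, 2006 - 5p = p - 214, gives p* = 370 and q* = 156.
Because the floor (377) lies above the market-clearing price, it is binding.
At p = 377: qd = 2006 - 5·377 = 121 and qs = 377 - 214 = 163.
Surplus = qs - qd = 163 - 121 = 42.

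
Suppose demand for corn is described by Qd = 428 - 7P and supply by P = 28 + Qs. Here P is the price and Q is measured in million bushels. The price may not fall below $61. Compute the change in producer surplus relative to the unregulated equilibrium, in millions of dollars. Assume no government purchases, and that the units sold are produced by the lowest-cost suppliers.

Rearranging supply gives Qs = P - 28. Setting quantity demanded equal to quantity supplied, 428 - 7P = P - 28, gives P* = 57 and Q* = 29.
The floor of 61 is above the equilibrium price 57, so it binds.
At P = 61: Qd = 428 - 7·61 = 1 and Qs = 61 - 28 = 33.
Producer surplus without the control is ½ · (57 - 28) · 29 = 420.5.
With the floor, 1 units are sold at 61. The supply price at Q = 1 is 29, so PS = ½ · [(61 - 28) + (61 - 29)] · 1 = 32.5.
Change in producer surplus = 32.5 - 420.5 = -388.

-388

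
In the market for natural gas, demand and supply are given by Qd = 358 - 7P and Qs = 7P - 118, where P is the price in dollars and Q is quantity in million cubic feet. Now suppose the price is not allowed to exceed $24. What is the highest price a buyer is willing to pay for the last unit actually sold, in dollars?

44

Equilibrium: 358 - 7P = 7P - 118, so 476 = 14P and P* = 34, Q* = 120.
Since 24 < 34, the ceiling is binding.
At P = 24: Qd = 358 - 7·24 = 190 and Qs = 7·24 - 118 = 50.
Only 50 units reach the market. On the demand curve, the marginal buyer's willingness to pay at Q = 50 is (358 - 50)/7 = 44.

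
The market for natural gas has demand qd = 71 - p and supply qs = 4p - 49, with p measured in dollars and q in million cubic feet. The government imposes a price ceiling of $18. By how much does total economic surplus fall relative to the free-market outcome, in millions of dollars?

Setting quantity demanded equal to quantity supplied, 71 - p = 4p - 49, gives p* = 24 and q* = 47.
The ceiling of 18 is below the equilibrium price 24, so it binds.
At p = 18: qd = 71 - 18 = 53 and qs = 4·18 - 49 = 23.
Quantity traded falls to 23. At q = 23 the demand price is 71 - 23 = 48 and the supply price is (49 + 23)/4 = 18.
Deadweight loss = ½ · (48 - 18) · (47 - 23) = ½ · 30 · 24 = 360.

360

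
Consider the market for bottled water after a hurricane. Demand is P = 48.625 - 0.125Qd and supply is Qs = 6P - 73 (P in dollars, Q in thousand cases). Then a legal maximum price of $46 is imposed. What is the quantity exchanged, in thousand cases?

Rearranging demand gives Qd = 389 - 8P. Setting quantity demanded equal to quantity supplied, 389 - 8P = 6P - 73, gives P* = 33 and Q* = 125.
Since 46 is above P* = 33, the ceiling does not bind and the free-market outcome prevails.

125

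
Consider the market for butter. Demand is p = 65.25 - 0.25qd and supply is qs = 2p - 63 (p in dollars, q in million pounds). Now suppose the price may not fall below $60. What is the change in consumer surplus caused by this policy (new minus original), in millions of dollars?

-198

Rearranging demand gives qd = 261 - 4p. In a free market, 261 - 4p = 2p - 63 gives the equilibrium p* = 54, q* = 45.
The floor of 60 is above the equilibrium price 54, so it binds.
At p = 60: qd = 261 - 4·60 = 21 and qs = 2·60 - 63 = 57.
Consumer surplus without the control is ½ · (65.25 - 54) · 45 = 253.125.
With the floor, consumers buy 21 units at 60, so CS = ½ · (65.25 - 60) · 21 = 55.125.
Change in consumer surplus = 55.125 - 253.125 = -198.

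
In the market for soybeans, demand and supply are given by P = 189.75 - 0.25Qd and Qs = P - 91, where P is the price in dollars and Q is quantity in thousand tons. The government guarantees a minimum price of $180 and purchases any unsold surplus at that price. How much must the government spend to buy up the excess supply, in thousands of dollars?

Rearranging demand gives Qd = 759 - 4P. Without the control the market clears where 759 - 4P = P - 91, i.e. P* = 170 and Q* = 79.
Since 180 > 170, the floor is binding.
At P = 180: Qd = 759 - 4·180 = 39 and Qs = 180 - 91 = 89.
Surplus = Qs - Qd = 50.
Government expenditure = surplus × support price = 50 × 180 = 9000.

9000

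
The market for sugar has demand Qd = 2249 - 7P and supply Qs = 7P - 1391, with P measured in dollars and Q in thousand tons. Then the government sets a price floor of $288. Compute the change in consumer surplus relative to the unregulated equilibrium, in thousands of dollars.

Setting quantity demanded equal to quantity supplied, 2249 - 7P = 7P - 1391, gives P* = 260 and Q* = 429.
Because the floor (288) lies above the market-clearing price, it is binding.
At P = 288: Qd = 2249 - 7·288 = 233 and Qs = 7·288 - 1391 = 625.
Consumer surplus without the control is ½ · (2249/7 - 260) · 429 = 184041/14.
With the floor, consumers buy 233 units at 288, so CS = ½ · (2249/7 - 288) · 233 = 54289/14.
Change in consumer surplus = 54289/14 - 184041/14 = -9268.

-9268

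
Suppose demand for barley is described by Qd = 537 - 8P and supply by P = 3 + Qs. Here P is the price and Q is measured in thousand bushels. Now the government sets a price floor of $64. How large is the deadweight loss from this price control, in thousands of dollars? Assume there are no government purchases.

Rearranging supply gives Qs = P - 3. Setting quantity demanded equal to quantity supplied, 537 - 8P = P - 3, gives P* = 60 and Q* = 57.
Because the floor (64) lies above the market-clearing price, it is binding.
At P = 64: Qd = 537 - 8·64 = 25 and Qs = 64 - 3 = 61.
Quantity traded falls to 25. At Q = 25 the demand price is (537 - 25)/8 = 64 and the supply price is 3 + 25 = 28.
Deadweight loss = ½ · (64 - 28) · (57 - 25) = ½ · 36 · 32 = 576.

576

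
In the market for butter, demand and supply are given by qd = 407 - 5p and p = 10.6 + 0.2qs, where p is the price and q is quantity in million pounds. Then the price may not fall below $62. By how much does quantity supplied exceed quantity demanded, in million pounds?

160

Rearranging supply gives qs = 5p - 53. Setting quantity demanded equal to quantity supplied, 407 - 5p = 5p - 53, gives p* = 46 and q* = 177.
Because the floor (62) lies above the market-clearing price, it is binding.
At p = 62: qd = 407 - 5·62 = 97 and qs = 5·62 - 53 = 257.
Surplus = qs - qd = 257 - 97 = 160.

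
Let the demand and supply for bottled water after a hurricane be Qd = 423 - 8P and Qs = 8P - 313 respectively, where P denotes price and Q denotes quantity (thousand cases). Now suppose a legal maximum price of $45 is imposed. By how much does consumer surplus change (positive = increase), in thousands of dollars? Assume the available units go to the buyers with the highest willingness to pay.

Equilibrium: 423 - 8P = 8P - 313, so 736 = 16P and P* = 46, Q* = 55.
Since 45 < 46, the ceiling is binding.
At P = 45: Qd = 423 - 8·45 = 63 and Qs = 8·45 - 313 = 47.
Consumer surplus without the control is ½ · (52.875 - 46) · 55 = 189.0625.
With the ceiling, 47 units are sold at 45 (assume they go to the highest-value buyers). The demand price at Q = 47 is 47, so CS = ½ · [(52.875 - 45) + (47 - 45)] · 47 = 232.0625.
Change in consumer surplus = 232.0625 - 189.0625 = 43.

43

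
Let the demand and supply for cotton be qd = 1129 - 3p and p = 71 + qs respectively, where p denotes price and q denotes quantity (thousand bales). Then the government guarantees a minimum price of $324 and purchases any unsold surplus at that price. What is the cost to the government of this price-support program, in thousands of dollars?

31104

Rearranging supply gives qs = p - 71. Setting quantity demanded equal to quantity supplied, 1129 - 3p = p - 71, gives p* = 300 and q* = 229.
Since 324 > 300, the floor is binding.
At p = 324: qd = 1129 - 3·324 = 157 and qs = 324 - 71 = 253.
Surplus = qs - qd = 96.
Government expenditure = surplus × support price = 96 × 324 = 31104.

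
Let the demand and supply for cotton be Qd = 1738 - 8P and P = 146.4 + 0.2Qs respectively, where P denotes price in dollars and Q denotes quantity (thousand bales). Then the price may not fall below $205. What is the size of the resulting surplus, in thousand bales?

Rearranging supply gives Qs = 5P - 732. Equilibrium: 1738 - 8P = 5P - 732, so 2470 = 13P and P* = 190, Q* = 218.
Because the floor (205) lies above the market-clearing price, it is binding.
At P = 205: Qd = 1738 - 8·205 = 98 and Qs = 5·205 - 732 = 293.
Surplus = Qs - Qd = 293 - 98 = 195.

195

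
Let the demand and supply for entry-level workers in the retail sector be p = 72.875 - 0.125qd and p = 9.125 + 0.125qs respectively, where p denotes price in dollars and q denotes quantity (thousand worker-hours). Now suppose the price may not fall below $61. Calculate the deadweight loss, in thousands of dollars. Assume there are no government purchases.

Rearranging demand gives qd = 583 - 8p; rearranging supply gives qs = 8p - 73. Without the control the market clears where 583 - 8p = 8p - 73, i.e. p* = 41 and q* = 255.
Because the floor (61) lies above the market-clearing price, it is binding.
At p = 61: qd = 583 - 8·61 = 95 and qs = 8·61 - 73 = 415.
Quantity traded falls to 95. At q = 95 the demand price is (583 - 95)/8 = 61 and the supply price is (73 + 95)/8 = 21.
Deadweight loss = ½ · (61 - 21) · (255 - 95) = ½ · 40 · 160 = 3200.

3200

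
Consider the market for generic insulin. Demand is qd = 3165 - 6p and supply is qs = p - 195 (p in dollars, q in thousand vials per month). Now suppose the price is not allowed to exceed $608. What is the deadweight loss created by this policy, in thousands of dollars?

0

In a free market, 3165 - 6p = p - 195 gives the equilibrium p* = 480, q* = 285.
Since 608 is above p* = 480, the ceiling does not bind and the free-market outcome prevails.
Since the control does not bind, no trades are prevented and deadweight loss is zero.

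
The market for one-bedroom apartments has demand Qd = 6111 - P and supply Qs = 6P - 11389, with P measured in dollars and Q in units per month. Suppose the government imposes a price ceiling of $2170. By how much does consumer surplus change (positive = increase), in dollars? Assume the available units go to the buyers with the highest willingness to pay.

-1421970

In a free market, 6111 - P = 6P - 11389 gives the equilibrium P* = 2500, Q* = 3611.
The ceiling of 2170 is below the equilibrium price 2500, so it binds.
At P = 2170: Qd = 6111 - 2170 = 3941 and Qs = 6·2170 - 11389 = 1631.
Consumer surplus without the control is ½ · (6111 - 2500) · 3611 = 6519660.5.
With the ceiling, 1631 units are sold at 2170 (assume they go to the highest-value buyers). The demand price at Q = 1631 is 4480, so CS = ½ · [(6111 - 2170) + (4480 - 2170)] · 1631 = 5097690.5.
Change in consumer surplus = 5097690.5 - 6519660.5 = -1421970.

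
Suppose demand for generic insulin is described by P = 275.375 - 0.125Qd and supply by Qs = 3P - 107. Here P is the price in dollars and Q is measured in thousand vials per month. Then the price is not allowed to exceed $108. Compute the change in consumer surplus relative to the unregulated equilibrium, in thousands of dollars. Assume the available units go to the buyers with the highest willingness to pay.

16281.75

Rearranging demand gives Qd = 2203 - 8P. Without the control the market clears where 2203 - 8P = 3P - 107, i.e. P* = 210 and Q* = 523.
Since 108 < 210, the ceiling is binding.
At P = 108: Qd = 2203 - 8·108 = 1339 and Qs = 3·108 - 107 = 217.
Consumer surplus without the control is ½ · (275.375 - 210) · 523 = 17095.5625.
With the ceiling, 217 units are sold at 108 (assume they go to the highest-value buyers). The demand price at Q = 217 is 248.25, so CS = ½ · [(275.375 - 108) + (248.25 - 108)] · 217 = 33377.3125.
Change in consumer surplus = 33377.3125 - 17095.5625 = 16281.75.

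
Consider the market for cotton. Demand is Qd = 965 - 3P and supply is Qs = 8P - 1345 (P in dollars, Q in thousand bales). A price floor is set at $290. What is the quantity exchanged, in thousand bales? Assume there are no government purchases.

95

Equilibrium: 965 - 3P = 8P - 1345, so 2310 = 11P and P* = 210, Q* = 335.
Because the floor (290) lies above the market-clearing price, it is binding.
At P = 290: Qd = 965 - 3·290 = 95 and Qs = 8·290 - 1345 = 975.
The quantity actually transacted is the short side, demand: 95.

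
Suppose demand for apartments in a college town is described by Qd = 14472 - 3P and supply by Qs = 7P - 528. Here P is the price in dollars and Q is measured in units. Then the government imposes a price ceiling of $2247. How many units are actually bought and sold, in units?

9972

Equilibrium: 14472 - 3P = 7P - 528, so 15000 = 10P and P* = 1500, Q* = 9972.
The ceiling of 2247 is above the equilibrium price 1500, so it is not binding; the market clears at P* = 1500, Q* = 9972.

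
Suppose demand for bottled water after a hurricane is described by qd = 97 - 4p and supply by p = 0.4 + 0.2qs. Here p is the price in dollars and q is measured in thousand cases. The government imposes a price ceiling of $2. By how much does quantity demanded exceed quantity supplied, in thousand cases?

81

Rearranging supply gives qs = 5p - 2. Setting quantity demanded equal to quantity supplied, 97 - 4p = 5p - 2, gives p* = 11 and q* = 53.
Because the ceiling (2) lies below the market-clearing price, it is binding.
At p = 2: qd = 97 - 4·2 = 89 and qs = 5·2 - 2 = 8.
Shortage = qd - qs = 89 - 8 = 81.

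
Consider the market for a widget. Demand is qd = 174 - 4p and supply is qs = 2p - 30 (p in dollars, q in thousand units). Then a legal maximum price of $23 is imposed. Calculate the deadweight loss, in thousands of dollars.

181.5

Equilibrium: 174 - 4p = 2p - 30, so 204 = 6p and p* = 34, q* = 38.
Because the ceiling (23) lies below the market-clearing price, it is binding.
At p = 23: qd = 174 - 4·23 = 82 and qs = 2·23 - 30 = 16.
Quantity traded falls to 16. At q = 16 the demand price is (174 - 16)/4 = 39.5 and the supply price is (30 + 16)/2 = 23.
Deadweight loss = ½ · (39.5 - 23) · (38 - 16) = ½ · 16.5 · 22 = 181.5.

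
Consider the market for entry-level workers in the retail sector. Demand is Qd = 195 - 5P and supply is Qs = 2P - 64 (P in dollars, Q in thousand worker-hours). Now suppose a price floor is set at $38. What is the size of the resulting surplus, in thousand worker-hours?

7

In a free market, 195 - 5P = 2P - 64 gives the equilibrium P* = 37, Q* = 10.
Since 38 > 37, the floor is binding.
At P = 38: Qd = 195 - 5·38 = 5 and Qs = 2·38 - 64 = 12.
Surplus = Qs - Qd = 12 - 5 = 7.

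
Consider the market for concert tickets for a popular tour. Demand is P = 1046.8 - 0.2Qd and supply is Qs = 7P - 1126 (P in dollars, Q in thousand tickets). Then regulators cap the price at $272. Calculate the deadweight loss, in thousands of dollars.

559137.6

Rearranging demand gives Qd = 5234 - 5P. Setting quantity demanded equal to quantity supplied, 5234 - 5P = 7P - 1126, gives P* = 530 and Q* = 2584.
Since 272 < 530, the ceiling is binding.
At P = 272: Qd = 5234 - 5·272 = 3874 and Qs = 7·272 - 1126 = 778.
Quantity traded falls to 778. At Q = 778 the demand price is (5234 - 778)/5 = 891.2 and the supply price is (1126 + 778)/7 = 272.
Deadweight loss = ½ · (891.2 - 272) · (2584 - 778) = ½ · 619.2 · 1806 = 559137.6.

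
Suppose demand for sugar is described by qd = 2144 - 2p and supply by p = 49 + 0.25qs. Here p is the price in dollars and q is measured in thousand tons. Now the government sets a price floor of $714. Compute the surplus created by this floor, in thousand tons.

1944

Rearranging supply gives qs = 4p - 196. In a free market, 2144 - 2p = 4p - 196 gives the equilibrium p* = 390, q* = 1364.
Since 714 > 390, the floor is binding.
At p = 714: qd = 2144 - 2·714 = 716 and qs = 4·714 - 196 = 2660.
Surplus = qs - qd = 2660 - 716 = 1944.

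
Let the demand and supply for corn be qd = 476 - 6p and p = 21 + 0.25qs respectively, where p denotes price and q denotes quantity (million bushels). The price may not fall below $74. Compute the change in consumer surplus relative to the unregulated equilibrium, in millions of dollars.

Rearranging supply gives qs = 4p - 84. Setting quantity demanded equal to quantity supplied, 476 - 6p = 4p - 84, gives p* = 56 and q* = 140.
Because the floor (74) lies above the market-clearing price, it is binding.
At p = 74: qd = 476 - 6·74 = 32 and qs = 4·74 - 84 = 212.
Consumer surplus without the control is ½ · (238/3 - 56) · 140 = 4900/3.
With the floor, consumers buy 32 units at 74, so CS = ½ · (238/3 - 74) · 32 = 256/3.
Change in consumer surplus = 256/3 - 4900/3 = -1548.

-1548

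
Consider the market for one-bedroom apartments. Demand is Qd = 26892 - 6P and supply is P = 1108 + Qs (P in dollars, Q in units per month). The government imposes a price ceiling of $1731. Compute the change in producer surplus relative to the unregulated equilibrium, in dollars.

Rearranging supply gives Qs = P - 1108. Setting quantity demanded equal to quantity supplied, 26892 - 6P = P - 1108, gives P* = 4000 and Q* = 2892.
Since 1731 < 4000, the ceiling is binding.
At P = 1731: Qd = 26892 - 6·1731 = 16506 and Qs = 1731 - 1108 = 623.
Producer surplus without the control is ½ · (4000 - 1108) · 2892 = 4181832.
With the ceiling, producers sell 623 units at 1731, so PS = ½ · (1731 - 1108) · 623 = 194064.5.
Change in producer surplus = 194064.5 - 4181832 = -3987767.5.

-3987767.5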